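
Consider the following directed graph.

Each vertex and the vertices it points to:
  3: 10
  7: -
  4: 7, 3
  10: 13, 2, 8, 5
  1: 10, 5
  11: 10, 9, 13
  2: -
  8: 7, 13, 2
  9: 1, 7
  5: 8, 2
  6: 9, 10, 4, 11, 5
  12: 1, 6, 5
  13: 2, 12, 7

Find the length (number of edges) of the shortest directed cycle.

For each vertex v, BFS finds the shortest path from v back to v.
The shortest such closed walk is 12 → 6 → 10 → 13 → 12, length 4.

4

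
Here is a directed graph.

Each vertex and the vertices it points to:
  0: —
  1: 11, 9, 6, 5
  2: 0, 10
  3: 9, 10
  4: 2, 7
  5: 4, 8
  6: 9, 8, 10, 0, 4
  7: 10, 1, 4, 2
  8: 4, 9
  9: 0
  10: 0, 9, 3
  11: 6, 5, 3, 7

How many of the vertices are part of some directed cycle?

9

A vertex is on a directed cycle iff it belongs to a strongly connected component of size ≥ 2 (or has a self-loop).
The vertices on cycles are {1, 3, 4, 5, 6, 7, 8, 10, 11} — 9 in total.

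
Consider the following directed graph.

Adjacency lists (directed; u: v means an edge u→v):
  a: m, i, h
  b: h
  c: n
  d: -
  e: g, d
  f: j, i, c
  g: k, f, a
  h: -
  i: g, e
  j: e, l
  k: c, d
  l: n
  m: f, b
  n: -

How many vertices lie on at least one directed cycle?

7

A vertex is on a directed cycle iff it belongs to a strongly connected component of size ≥ 2 (or has a self-loop).
The vertices on cycles are {a, e, f, g, i, j, m} — 7 in total.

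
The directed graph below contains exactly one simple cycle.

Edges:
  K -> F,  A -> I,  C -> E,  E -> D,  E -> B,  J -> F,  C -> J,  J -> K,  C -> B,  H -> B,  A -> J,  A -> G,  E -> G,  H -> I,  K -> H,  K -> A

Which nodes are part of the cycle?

A, J, K

DFS with gray/black marking from J:
J gray
  K gray
    F gray
    F black
    A gray
      A→J: J is gray → back edge
Back edge closes the cycle J → K → A → J; its vertices are {A, J, K}.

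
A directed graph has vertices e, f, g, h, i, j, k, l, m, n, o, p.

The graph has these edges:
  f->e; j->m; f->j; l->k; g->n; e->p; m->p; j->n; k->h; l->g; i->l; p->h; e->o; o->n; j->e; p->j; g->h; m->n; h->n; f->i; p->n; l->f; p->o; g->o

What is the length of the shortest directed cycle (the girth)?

3

For each vertex v, BFS finds the shortest path from v back to v.
The shortest such closed walk is l → f → i → l, length 3.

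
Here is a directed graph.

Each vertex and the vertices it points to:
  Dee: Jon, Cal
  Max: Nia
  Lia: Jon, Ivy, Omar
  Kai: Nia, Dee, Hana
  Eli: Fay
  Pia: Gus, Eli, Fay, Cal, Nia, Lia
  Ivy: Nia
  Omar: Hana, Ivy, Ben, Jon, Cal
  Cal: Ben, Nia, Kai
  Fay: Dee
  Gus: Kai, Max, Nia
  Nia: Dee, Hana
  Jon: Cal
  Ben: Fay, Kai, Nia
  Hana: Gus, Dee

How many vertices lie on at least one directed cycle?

A vertex is on a directed cycle iff it belongs to a strongly connected component of size ≥ 2 (or has a self-loop).
The vertices on cycles are {Ben, Cal, Dee, Fay, Gus, Jon, Kai, Max, Nia, Hana} — 10 in total.

10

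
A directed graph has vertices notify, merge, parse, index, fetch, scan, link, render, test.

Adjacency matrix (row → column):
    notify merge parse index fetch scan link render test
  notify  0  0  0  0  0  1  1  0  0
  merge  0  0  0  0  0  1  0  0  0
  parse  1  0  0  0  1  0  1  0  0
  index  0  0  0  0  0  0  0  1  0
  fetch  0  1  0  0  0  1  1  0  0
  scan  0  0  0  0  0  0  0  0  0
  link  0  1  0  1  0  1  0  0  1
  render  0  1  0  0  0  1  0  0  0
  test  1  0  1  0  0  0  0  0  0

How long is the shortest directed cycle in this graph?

For each vertex v, BFS finds the shortest path from v back to v.
The shortest such closed walk is test → parse → link → test, length 3.

3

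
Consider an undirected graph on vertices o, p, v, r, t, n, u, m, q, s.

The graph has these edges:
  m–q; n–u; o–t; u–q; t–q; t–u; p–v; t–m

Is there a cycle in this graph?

DFS, tracking each vertex's parent; an edge to a visited non-parent vertex closes a cycle.
Start from v:
visit v (parent –)
  visit p (parent v)
    p–v: parent, skip
visit o (parent –)
  visit t (parent o)
    visit q (parent t)
      visit m (parent q)
        m–t: t visited and ≠ parent → cycle
Cycle: t – q – m – t.

Yes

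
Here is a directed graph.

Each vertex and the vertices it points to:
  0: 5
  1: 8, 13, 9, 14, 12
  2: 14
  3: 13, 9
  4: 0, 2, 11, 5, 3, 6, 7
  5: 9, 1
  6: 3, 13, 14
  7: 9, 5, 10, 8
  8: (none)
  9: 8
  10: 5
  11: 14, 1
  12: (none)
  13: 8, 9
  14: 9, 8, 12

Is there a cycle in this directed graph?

No

DFS with white/gray/black marking, starting from 7:
7 gray
  9 gray
    8 gray
    8 black
  9 black
  5 gray
    5→9: 9 black — skip
    1 gray
      1→8: 8 black — skip
      13 gray
        13→8: 8 black — skip
        13→9: 9 black — skip
      13 black
      1→9: 9 black — skip
      14 gray
        14→9: 9 black — skip
        14→8: 8 black — skip
        12 gray
        12 black
      14 black
      1→12: 12 black — skip
    1 black
  5 black
  10 gray
    10→5: 5 black — skip
  10 black
  7→8: 8 black — skip
7 black
0 gray
  0→5: 5 black — skip
0 black
2 gray
  2→14: 14 black — skip
2 black
3 gray
  3→13: 13 black — skip
  3→9: 9 black — skip
3 black
4 gray
  4→0: 0 black — skip
  4→2: 2 black — skip
  11 gray
    11→14: 14 black — skip
    11→1: 1 black — skip
  11 black
  4→5: 5 black — skip
  4→3: 3 black — skip
  6 gray
    6→3: 3 black — skip
    6→13: 13 black — skip
    6→14: 14 black — skip
  6 black
  4→7: 7 black — skip
4 black
Every edge goes to a white or black vertex — no back edge, so the graph is acyclic.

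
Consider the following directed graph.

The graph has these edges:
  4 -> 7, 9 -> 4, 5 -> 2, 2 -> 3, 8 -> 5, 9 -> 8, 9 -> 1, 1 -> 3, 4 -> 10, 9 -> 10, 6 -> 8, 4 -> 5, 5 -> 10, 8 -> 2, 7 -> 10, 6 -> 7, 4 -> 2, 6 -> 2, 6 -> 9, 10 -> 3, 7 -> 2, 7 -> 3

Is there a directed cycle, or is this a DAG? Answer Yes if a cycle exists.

No

DFS with white/gray/black marking, starting from 5:
5 gray
  10 gray
    3 gray
    3 black
  10 black
  2 gray
    2→3: 3 black — skip
  2 black
5 black
1 gray
  1→3: 3 black — skip
1 black
4 gray
  4→5: 5 black — skip
  7 gray
    7→2: 2 black — skip
    7→3: 3 black — skip
    7→10: 10 black — skip
  7 black
  4→10: 10 black — skip
  4→2: 2 black — skip
4 black
6 gray
  6→7: 7 black — skip
  6→2: 2 black — skip
  8 gray
    8→5: 5 black — skip
    8→2: 2 black — skip
  8 black
  9 gray
    9→1: 1 black — skip
    9→10: 10 black — skip
    9→8: 8 black — skip
    9→4: 4 black — skip
  9 black
6 black
Every edge goes to a white or black vertex — no back edge, so the graph is acyclic.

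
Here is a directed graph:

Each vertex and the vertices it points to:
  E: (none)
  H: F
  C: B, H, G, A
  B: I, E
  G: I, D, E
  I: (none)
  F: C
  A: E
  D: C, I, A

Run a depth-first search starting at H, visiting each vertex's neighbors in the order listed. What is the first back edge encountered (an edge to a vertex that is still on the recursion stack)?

DFS from H (visiting each vertex's neighbors in the order listed); mark gray on enter, black on exit:
H gray
  F gray
    C gray
      B gray
        I gray
        I black
        E gray
        E black
      B black
      C→H: H is gray → back edge
First back edge: C → H.

C→H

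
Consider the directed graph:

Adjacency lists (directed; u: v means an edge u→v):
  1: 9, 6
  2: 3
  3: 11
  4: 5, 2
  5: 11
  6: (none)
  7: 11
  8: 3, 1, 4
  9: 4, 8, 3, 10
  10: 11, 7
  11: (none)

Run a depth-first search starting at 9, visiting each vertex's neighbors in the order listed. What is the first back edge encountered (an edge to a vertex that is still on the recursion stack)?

1→9

DFS from 9 (visiting each vertex's neighbors in the order listed); mark gray on enter, black on exit:
9 gray
  4 gray
    5 gray
      11 gray
      11 black
    5 black
    2 gray
      3 gray
        3→11: 11 black — skip
      3 black
    2 black
  4 black
  8 gray
    8→3: 3 black — skip
    1 gray
      1→9: 9 is gray → back edge
First back edge: 1 → 9.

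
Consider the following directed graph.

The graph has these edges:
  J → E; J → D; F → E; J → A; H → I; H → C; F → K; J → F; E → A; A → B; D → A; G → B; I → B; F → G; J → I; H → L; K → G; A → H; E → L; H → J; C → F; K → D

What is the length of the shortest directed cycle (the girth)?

For each vertex v, BFS finds the shortest path from v back to v.
The shortest such closed walk is J → A → H → J, length 3.

3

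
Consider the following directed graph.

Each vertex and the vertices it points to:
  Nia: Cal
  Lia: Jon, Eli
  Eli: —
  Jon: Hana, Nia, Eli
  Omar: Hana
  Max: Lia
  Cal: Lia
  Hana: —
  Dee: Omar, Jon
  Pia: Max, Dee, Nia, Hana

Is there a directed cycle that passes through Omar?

Omar lies on a cycle iff there is a path from Omar back to itself.
Exploring from Omar, it never reaches itself; equivalently, its strongly connected component is a singleton.

No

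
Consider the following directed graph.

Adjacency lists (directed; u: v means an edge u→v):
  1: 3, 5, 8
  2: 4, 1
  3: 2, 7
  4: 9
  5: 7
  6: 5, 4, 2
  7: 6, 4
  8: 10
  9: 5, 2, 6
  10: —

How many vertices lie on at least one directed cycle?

8

A vertex is on a directed cycle iff it belongs to a strongly connected component of size ≥ 2 (or has a self-loop).
The vertices on cycles are {1, 2, 3, 4, 5, 6, 7, 9} — 8 in total.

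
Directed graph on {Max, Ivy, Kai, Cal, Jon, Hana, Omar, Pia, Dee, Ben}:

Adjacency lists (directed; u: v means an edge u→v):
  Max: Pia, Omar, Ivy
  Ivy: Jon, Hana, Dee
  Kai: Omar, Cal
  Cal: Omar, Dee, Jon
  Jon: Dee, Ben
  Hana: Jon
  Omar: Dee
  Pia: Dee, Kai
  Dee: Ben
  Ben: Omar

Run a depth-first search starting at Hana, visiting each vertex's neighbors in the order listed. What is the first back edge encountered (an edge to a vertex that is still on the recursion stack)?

Omar->Dee

DFS from Hana (visiting each vertex's neighbors in the order listed); mark gray on enter, black on exit:
Hana gray
  Jon gray
    Dee gray
      Ben gray
        Omar gray
          Omar→Dee: Dee is gray → back edge
First back edge: Omar → Dee.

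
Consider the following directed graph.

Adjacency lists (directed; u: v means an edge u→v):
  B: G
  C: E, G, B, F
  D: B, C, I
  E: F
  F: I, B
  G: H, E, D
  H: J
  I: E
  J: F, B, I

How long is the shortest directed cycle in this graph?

For each vertex v, BFS finds the shortest path from v back to v.
The shortest such closed walk is C → G → D → C, length 3.

3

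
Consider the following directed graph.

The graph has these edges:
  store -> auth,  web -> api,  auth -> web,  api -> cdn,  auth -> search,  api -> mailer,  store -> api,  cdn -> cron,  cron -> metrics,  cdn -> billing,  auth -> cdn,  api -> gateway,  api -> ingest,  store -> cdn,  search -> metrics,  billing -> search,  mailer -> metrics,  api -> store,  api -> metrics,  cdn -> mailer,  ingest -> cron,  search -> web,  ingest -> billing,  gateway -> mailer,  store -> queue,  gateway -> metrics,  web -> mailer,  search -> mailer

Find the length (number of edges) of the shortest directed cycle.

2

For each vertex v, BFS finds the shortest path from v back to v.
The shortest such closed walk is api → store → api, length 2.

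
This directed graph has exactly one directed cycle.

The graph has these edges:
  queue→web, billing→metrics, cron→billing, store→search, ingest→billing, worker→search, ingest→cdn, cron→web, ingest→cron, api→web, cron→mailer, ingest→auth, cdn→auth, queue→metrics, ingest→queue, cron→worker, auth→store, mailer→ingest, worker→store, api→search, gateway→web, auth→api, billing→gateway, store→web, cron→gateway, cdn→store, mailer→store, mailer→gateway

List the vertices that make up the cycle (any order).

cron, ingest, mailer

DFS with gray/black marking from mailer:
mailer gray
  store gray
    web gray
    web black
    search gray
    search black
  store black
  ingest gray
    cron gray
      billing gray
        metrics gray
        metrics black
        gateway gray
          gateway→web: web black — skip
        gateway black
      billing black
      cron→web: web black — skip
      cron→mailer: mailer is gray → back edge
Back edge closes the cycle mailer → ingest → cron → mailer; its vertices are {cron, ingest, mailer}.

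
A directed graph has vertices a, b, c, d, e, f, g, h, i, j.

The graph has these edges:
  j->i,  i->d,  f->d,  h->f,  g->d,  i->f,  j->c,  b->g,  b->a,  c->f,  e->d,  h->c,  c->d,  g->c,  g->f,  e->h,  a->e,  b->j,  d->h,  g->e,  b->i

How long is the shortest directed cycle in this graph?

For each vertex v, BFS finds the shortest path from v back to v.
The shortest such closed walk is c → d → h → c, length 3.

3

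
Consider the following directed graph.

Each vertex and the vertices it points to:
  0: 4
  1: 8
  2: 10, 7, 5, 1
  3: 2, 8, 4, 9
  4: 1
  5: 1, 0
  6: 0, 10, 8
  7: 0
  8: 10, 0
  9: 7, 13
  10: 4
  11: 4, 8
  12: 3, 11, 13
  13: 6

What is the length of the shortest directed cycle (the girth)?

4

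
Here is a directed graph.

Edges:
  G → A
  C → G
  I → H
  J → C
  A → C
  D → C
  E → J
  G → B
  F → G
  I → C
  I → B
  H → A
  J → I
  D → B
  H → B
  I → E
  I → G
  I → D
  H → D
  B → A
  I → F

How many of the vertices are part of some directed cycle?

7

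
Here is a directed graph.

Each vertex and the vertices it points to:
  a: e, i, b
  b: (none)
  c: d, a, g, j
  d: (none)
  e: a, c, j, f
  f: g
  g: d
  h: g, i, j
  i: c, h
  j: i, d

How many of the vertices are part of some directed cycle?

A vertex is on a directed cycle iff it belongs to a strongly connected component of size ≥ 2 (or has a self-loop).
The vertices on cycles are {a, c, e, h, i, j} — 6 in total.

6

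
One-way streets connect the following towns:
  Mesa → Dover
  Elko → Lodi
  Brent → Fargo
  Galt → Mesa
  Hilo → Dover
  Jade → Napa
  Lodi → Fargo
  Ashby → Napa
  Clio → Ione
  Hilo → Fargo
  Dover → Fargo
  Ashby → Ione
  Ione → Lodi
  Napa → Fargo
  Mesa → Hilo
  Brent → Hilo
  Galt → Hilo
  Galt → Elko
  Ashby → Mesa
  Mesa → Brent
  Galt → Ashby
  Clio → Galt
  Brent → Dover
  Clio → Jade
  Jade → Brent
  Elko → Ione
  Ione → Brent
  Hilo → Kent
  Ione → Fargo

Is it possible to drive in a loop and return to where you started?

DFS with white/gray/black marking, starting from Clio:
Clio gray
  Jade gray
    Napa gray
      Fargo gray
      Fargo black
    Napa black
    Brent gray
      Brent→Fargo: Fargo black — skip
      Dover gray
        Dover→Fargo: Fargo black — skip
      Dover black
      Hilo gray
        Hilo→Fargo: Fargo black — skip
        Kent gray
        Kent black
        Hilo→Dover: Dover black — skip
      Hilo black
    Brent black
  Jade black
  Galt gray
    Mesa gray
      Mesa→Hilo: Hilo black — skip
      Mesa→Dover: Dover black — skip
      Mesa→Brent: Brent black — skip
    Mesa black
    Galt→Hilo: Hilo black — skip
    Ashby gray
      Ashby→Napa: Napa black — skip
      Ashby→Mesa: Mesa black — skip
      Ione gray
        Lodi gray
          Lodi→Fargo: Fargo black — skip
        Lodi black
        Ione→Fargo: Fargo black — skip
        Ione→Brent: Brent black — skip
      Ione black
    Ashby black
    Elko gray
      Elko→Lodi: Lodi black — skip
      Elko→Ione: Ione black — skip
    Elko black
  Galt black
  Clio→Ione: Ione black — skip
Clio black
Every edge goes to a white or black vertex — no back edge, so the graph is acyclic.

No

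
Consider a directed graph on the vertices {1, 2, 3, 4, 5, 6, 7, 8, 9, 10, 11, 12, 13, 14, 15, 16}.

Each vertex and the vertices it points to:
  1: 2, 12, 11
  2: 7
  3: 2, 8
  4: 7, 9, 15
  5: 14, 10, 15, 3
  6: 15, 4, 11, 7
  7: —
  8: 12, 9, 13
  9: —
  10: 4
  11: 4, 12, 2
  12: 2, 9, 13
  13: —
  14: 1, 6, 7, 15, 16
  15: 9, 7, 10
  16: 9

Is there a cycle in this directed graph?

Yes

DFS with white/gray/black marking, starting from 1:
1 gray
  2 gray
    7 gray
    7 black
  2 black
  12 gray
    12→2: 2 black — skip
    9 gray
    9 black
    13 gray
    13 black
  12 black
  11 gray
    4 gray
      4→7: 7 black — skip
      4→9: 9 black — skip
      15 gray
        15→9: 9 black — skip
        15→7: 7 black — skip
        10 gray
          10→4: 4 is gray → back edge
Back edge found, so a cycle exists: 4 → 15 → 10 → 4.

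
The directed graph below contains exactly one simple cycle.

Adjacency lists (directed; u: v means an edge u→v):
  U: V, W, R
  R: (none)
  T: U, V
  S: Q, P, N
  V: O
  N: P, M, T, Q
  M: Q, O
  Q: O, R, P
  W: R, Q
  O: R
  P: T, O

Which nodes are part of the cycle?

P, Q, T, U, W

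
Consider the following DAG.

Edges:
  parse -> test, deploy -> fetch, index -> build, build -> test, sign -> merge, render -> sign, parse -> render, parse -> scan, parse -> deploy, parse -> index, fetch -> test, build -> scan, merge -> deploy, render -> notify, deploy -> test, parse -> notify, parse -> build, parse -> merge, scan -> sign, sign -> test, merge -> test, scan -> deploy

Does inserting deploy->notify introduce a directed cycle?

No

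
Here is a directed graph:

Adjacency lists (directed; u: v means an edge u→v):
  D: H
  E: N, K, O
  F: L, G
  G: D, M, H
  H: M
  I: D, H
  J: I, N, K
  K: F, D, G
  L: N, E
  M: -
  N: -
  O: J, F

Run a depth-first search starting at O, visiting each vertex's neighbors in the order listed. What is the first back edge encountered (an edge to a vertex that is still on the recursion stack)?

DFS from O (visiting each vertex's neighbors in the order listed); mark gray on enter, black on exit:
O gray
  J gray
    I gray
      D gray
        H gray
          M gray
          M black
        H black
      D black
      I→H: H black — skip
    I black
    N gray
    N black
    K gray
      F gray
        L gray
          L→N: N black — skip
          E gray
            E→N: N black — skip
            E→K: K is gray → back edge
First back edge: E → K.

E→K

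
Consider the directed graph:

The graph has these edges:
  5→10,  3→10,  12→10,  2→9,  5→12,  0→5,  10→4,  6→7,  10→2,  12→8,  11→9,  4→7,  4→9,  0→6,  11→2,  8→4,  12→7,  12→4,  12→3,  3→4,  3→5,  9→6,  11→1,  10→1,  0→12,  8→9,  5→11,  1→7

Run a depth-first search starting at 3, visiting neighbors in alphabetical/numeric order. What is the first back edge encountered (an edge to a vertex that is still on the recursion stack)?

DFS from 3 (visiting neighbors in alphabetical/numeric order); mark gray on enter, black on exit:
3 gray
  4 gray
    7 gray
    7 black
    9 gray
      6 gray
        6→7: 7 black — skip
      6 black
    9 black
  4 black
  5 gray
    10 gray
      1 gray
        1→7: 7 black — skip
      1 black
      2 gray
        2→9: 9 black — skip
      2 black
      10→4: 4 black — skip
    10 black
    11 gray
      11→1: 1 black — skip
      11→2: 2 black — skip
      11→9: 9 black — skip
    11 black
    12 gray
      12→3: 3 is gray → back edge
First back edge: 12 → 3.

12->3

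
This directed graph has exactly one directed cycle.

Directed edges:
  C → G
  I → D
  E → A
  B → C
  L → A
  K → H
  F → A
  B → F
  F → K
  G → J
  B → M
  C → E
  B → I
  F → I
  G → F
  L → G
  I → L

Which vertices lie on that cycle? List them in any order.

DFS with gray/black marking from F:
F gray
  A gray
  A black
  K gray
    H gray
    H black
  K black
  I gray
    D gray
    D black
    L gray
      L→A: A black — skip
      G gray
        J gray
        J black
        G→F: F is gray → back edge
Back edge closes the cycle F → I → L → G → F; its vertices are {F, G, I, L}.

F, G, I, L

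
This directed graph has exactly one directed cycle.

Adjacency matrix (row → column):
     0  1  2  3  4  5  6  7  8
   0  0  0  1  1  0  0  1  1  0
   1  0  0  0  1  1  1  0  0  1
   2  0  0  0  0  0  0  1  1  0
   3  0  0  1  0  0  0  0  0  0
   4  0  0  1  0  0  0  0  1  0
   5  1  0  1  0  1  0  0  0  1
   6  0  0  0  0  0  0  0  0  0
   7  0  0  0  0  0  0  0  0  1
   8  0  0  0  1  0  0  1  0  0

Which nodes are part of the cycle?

2, 3, 7, 8

DFS with gray/black marking from 8:
8 gray
  6 gray
  6 black
  3 gray
    2 gray
      2→6: 6 black — skip
      7 gray
        7→8: 8 is gray → back edge
Back edge closes the cycle 8 → 3 → 2 → 7 → 8; its vertices are {2, 3, 7, 8}.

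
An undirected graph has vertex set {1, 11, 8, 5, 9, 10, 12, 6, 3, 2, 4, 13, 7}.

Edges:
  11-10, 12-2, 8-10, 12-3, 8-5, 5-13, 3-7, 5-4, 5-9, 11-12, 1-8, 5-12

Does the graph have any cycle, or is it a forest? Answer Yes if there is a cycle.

Yes

DFS, tracking each vertex's parent; an edge to a visited non-parent vertex closes a cycle.
Start from 9:
visit 9 (parent –)
  visit 5 (parent 9)
    visit 8 (parent 5)
      8–5: parent, skip
      visit 1 (parent 8)
        1–8: parent, skip
      visit 10 (parent 8)
        10–8: parent, skip
        visit 11 (parent 10)
          11–10: parent, skip
          visit 12 (parent 11)
            12–11: parent, skip
            visit 2 (parent 12)
              2–12: parent, skip
            visit 3 (parent 12)
              3–12: parent, skip
              visit 7 (parent 3)
                7–3: parent, skip
            12–5: 5 visited and ≠ parent → cycle
Cycle: 5 – 8 – 10 – 11 – 12 – 5.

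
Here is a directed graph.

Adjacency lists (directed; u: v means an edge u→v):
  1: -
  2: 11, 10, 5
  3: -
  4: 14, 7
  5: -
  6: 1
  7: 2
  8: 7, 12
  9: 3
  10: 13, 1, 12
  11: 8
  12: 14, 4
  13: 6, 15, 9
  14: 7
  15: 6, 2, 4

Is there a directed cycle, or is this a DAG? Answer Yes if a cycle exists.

DFS with white/gray/black marking, starting from 8:
8 gray
  7 gray
    2 gray
      11 gray
        11→8: 8 is gray → back edge
Back edge found, so a cycle exists: 8 → 7 → 2 → 11 → 8.

Yes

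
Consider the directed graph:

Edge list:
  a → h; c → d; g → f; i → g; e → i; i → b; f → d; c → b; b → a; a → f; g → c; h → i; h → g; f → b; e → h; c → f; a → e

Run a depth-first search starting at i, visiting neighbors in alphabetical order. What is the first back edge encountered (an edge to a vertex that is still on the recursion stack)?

DFS from i (visiting neighbors in alphabetical order); mark gray on enter, black on exit:
i gray
  b gray
    a gray
      e gray
        h gray
          g gray
            c gray
              c→b: b is gray → back edge
First back edge: c → b.

c->b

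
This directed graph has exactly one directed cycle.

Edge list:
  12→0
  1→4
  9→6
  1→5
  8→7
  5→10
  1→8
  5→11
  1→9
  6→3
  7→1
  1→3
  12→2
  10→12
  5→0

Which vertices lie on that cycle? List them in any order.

DFS with gray/black marking from 1:
1 gray
  9 gray
    6 gray
      3 gray
      3 black
    6 black
  9 black
  8 gray
    7 gray
      7→1: 1 is gray → back edge
Back edge closes the cycle 1 → 8 → 7 → 1; its vertices are {1, 7, 8}.

1, 7, 8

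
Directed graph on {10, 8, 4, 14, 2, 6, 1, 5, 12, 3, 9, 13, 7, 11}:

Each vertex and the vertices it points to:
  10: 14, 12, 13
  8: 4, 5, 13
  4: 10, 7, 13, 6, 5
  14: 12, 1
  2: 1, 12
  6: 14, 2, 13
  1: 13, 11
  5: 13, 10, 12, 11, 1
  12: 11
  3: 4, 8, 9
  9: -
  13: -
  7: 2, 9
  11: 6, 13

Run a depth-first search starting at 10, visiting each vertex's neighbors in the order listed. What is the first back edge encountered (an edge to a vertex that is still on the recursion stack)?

DFS from 10 (visiting each vertex's neighbors in the order listed); mark gray on enter, black on exit:
10 gray
  14 gray
    12 gray
      11 gray
        6 gray
          6→14: 14 is gray → back edge
First back edge: 6 → 14.

6->14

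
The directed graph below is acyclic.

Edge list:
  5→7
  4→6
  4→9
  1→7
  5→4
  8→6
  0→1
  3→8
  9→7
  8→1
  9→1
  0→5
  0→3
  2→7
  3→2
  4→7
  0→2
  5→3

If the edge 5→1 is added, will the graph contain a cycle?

Adding 5→1 creates a cycle iff 1 can already reach 5.
Explore from 1: no path reaches 5. The graph stays acyclic.

No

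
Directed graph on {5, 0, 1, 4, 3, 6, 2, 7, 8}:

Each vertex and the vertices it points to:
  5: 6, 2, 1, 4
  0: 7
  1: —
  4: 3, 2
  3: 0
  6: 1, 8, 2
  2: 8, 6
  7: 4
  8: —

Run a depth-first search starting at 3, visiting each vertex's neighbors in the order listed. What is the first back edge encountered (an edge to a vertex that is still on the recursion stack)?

4→3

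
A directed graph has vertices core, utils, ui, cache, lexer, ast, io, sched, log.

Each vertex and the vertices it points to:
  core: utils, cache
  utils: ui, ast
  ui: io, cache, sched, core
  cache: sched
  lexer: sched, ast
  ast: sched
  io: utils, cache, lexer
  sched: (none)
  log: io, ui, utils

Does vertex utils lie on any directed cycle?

utils is on a cycle iff utils can reach itself via ≥1 edge.
utils → ui → io → utils — yes.

Yes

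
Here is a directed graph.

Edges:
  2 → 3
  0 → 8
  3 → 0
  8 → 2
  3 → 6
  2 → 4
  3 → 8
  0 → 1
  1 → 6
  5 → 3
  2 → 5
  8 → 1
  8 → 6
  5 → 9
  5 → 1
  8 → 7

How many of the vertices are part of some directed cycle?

5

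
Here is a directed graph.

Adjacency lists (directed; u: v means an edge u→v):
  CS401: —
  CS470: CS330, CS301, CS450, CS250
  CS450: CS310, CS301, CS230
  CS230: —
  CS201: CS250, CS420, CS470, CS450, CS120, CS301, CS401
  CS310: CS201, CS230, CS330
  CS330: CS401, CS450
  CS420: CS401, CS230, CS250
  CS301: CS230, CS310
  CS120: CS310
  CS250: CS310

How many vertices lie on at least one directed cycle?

9

A vertex is on a directed cycle iff it belongs to a strongly connected component of size ≥ 2 (or has a self-loop).
The vertices on cycles are {CS120, CS201, CS250, CS301, CS310, CS330, CS420, CS450, CS470} — 9 in total.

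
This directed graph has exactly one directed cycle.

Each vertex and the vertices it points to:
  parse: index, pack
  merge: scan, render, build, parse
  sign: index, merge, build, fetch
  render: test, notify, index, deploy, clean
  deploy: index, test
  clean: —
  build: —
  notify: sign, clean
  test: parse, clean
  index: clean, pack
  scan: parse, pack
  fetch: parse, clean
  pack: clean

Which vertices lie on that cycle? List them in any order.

sign, merge, notify, render

DFS with gray/black marking from sign:
sign gray
  index gray
    clean gray
    clean black
    pack gray
      pack→clean: clean black — skip
    pack black
  index black
  merge gray
    scan gray
      parse gray
        parse→index: index black — skip
        parse→pack: pack black — skip
      parse black
      scan→pack: pack black — skip
    scan black
    render gray
      test gray
        test→parse: parse black — skip
        test→clean: clean black — skip
      test black
      notify gray
        notify→sign: sign is gray → back edge
Back edge closes the cycle sign → merge → render → notify → sign; its vertices are {sign, merge, notify, render}.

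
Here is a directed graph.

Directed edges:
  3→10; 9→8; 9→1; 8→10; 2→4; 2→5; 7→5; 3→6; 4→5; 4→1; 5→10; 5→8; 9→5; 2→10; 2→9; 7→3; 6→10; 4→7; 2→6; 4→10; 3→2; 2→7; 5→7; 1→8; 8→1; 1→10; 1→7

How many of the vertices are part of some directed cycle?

8

A vertex is on a directed cycle iff it belongs to a strongly connected component of size ≥ 2 (or has a self-loop).
The vertices on cycles are {1, 2, 3, 4, 5, 7, 8, 9} — 8 in total.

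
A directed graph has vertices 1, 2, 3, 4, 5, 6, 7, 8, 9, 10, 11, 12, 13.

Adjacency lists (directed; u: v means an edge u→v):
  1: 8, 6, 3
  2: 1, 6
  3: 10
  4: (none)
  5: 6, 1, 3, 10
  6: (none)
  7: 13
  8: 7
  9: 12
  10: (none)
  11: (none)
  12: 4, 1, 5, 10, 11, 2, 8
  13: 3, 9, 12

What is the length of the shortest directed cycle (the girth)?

4

For each vertex v, BFS finds the shortest path from v back to v.
The shortest such closed walk is 13 → 12 → 8 → 7 → 13, length 4.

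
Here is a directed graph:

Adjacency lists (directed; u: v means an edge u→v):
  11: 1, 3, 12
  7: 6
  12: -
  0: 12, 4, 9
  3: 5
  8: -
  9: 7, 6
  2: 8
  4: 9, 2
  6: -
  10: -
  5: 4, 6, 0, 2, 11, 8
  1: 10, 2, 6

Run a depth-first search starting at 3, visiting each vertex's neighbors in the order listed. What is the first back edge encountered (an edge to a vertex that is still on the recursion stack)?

DFS from 3 (visiting each vertex's neighbors in the order listed); mark gray on enter, black on exit:
3 gray
  5 gray
    4 gray
      9 gray
        7 gray
          6 gray
          6 black
        7 black
        9→6: 6 black — skip
      9 black
      2 gray
        8 gray
        8 black
      2 black
    4 black
    5→6: 6 black — skip
    0 gray
      12 gray
      12 black
      0→4: 4 black — skip
      0→9: 9 black — skip
    0 black
    5→2: 2 black — skip
    11 gray
      1 gray
        10 gray
        10 black
        1→2: 2 black — skip
        1→6: 6 black — skip
      1 black
      11→3: 3 is gray → back edge
First back edge: 11 → 3.

11->3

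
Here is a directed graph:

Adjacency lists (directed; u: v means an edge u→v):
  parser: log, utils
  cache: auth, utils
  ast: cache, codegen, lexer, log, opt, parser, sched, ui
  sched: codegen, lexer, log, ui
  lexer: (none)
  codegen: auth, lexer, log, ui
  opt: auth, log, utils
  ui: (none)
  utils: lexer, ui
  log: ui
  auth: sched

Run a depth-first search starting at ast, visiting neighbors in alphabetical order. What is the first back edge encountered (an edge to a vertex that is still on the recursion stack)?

DFS from ast (visiting neighbors in alphabetical order); mark gray on enter, black on exit:
ast gray
  cache gray
    auth gray
      sched gray
        codegen gray
          codegen→auth: auth is gray → back edge
First back edge: codegen → auth.

codegen→auth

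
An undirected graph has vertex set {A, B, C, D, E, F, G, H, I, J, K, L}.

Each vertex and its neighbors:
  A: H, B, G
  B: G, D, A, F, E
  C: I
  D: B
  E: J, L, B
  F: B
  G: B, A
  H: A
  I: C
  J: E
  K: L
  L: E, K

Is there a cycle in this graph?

DFS, tracking each vertex's parent; an edge to a visited non-parent vertex closes a cycle.
Start from C:
visit C (parent –)
  visit I (parent C)
    I–C: parent, skip
visit A (parent –)
  visit H (parent A)
    H–A: parent, skip
  visit B (parent A)
    visit G (parent B)
      G–B: parent, skip
      G–A: A visited and ≠ parent → cycle
Cycle: A – B – G – A.

Yes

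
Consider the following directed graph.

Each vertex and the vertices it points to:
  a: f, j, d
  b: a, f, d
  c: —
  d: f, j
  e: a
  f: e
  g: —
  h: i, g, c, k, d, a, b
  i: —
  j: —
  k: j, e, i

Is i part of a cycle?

No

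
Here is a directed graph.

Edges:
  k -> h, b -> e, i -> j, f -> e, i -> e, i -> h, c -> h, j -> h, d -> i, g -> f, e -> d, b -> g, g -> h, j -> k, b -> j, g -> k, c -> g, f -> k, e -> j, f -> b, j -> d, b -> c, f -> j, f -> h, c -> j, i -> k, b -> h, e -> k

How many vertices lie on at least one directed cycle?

8

A vertex is on a directed cycle iff it belongs to a strongly connected component of size ≥ 2 (or has a self-loop).
The vertices on cycles are {b, c, d, e, f, g, i, j} — 8 in total.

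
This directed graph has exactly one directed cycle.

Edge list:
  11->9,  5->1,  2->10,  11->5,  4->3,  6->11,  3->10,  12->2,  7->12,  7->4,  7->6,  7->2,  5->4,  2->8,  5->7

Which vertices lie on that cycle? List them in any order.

5, 6, 7, 11

DFS with gray/black marking from 11:
11 gray
  5 gray
    7 gray
      6 gray
        6→11: 11 is gray → back edge
Back edge closes the cycle 11 → 5 → 7 → 6 → 11; its vertices are {5, 6, 7, 11}.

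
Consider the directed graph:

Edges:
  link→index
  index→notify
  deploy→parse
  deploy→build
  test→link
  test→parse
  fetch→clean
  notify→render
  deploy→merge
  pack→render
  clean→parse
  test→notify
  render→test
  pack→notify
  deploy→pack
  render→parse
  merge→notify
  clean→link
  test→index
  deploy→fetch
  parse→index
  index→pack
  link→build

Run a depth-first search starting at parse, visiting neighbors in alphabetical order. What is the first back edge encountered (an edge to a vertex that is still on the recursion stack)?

DFS from parse (visiting neighbors in alphabetical order); mark gray on enter, black on exit:
parse gray
  index gray
    notify gray
      render gray
        render→parse: parse is gray → back edge
First back edge: render → parse.

render->parse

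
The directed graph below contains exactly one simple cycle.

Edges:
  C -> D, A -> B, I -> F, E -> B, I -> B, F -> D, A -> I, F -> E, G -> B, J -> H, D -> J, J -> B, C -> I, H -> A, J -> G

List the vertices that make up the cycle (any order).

DFS with gray/black marking from I:
I gray
  B gray
  B black
  F gray
    D gray
      J gray
        G gray
          G→B: B black — skip
        G black
        J→B: B black — skip
        H gray
          A gray
            A→I: I is gray → back edge
Back edge closes the cycle I → F → D → J → H → A → I; its vertices are {A, D, F, H, I, J}.

A, D, F, H, I, J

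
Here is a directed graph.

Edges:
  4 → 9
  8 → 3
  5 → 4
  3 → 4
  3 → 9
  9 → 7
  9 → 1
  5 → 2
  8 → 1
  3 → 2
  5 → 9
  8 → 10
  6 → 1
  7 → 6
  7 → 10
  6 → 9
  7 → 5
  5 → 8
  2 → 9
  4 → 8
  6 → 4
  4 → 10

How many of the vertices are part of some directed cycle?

8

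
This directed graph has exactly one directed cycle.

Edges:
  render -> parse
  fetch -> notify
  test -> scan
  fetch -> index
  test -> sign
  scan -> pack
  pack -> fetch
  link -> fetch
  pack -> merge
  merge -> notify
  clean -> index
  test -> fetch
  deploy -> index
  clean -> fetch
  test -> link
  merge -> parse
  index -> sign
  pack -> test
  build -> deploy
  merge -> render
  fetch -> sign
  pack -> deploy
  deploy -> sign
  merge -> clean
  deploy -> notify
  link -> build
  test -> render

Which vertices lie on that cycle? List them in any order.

pack, scan, test

DFS with gray/black marking from pack:
pack gray
  deploy gray
    notify gray
    notify black
    index gray
      sign gray
      sign black
    index black
    deploy→sign: sign black — skip
  deploy black
  merge gray
    parse gray
    parse black
    clean gray
      fetch gray
        fetch→notify: notify black — skip
        fetch→index: index black — skip
        fetch→sign: sign black — skip
      fetch black
      clean→index: index black — skip
    clean black
    merge→notify: notify black — skip
    render gray
      render→parse: parse black — skip
    render black
  merge black
  test gray
    test→render: render black — skip
    link gray
      build gray
        build→deploy: deploy black — skip
      build black
      link→fetch: fetch black — skip
    link black
    test→sign: sign black — skip
    test→fetch: fetch black — skip
    scan gray
      scan→pack: pack is gray → back edge
Back edge closes the cycle pack → test → scan → pack; its vertices are {pack, scan, test}.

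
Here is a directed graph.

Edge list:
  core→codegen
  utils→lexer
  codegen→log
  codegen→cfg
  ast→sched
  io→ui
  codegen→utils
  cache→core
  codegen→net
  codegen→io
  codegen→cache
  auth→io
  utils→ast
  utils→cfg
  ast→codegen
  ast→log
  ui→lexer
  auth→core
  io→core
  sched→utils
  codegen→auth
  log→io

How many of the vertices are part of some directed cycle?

A vertex is on a directed cycle iff it belongs to a strongly connected component of size ≥ 2 (or has a self-loop).
The vertices on cycles are {io, ast, log, auth, core, cache, sched, utils, codegen} — 9 in total.

9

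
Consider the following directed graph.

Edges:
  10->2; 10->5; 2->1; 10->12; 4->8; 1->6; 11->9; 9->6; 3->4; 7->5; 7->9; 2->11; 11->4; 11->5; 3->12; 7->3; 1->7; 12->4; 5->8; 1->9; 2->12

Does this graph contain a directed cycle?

No

DFS with white/gray/black marking, starting from 6:
6 gray
6 black
4 gray
  8 gray
  8 black
4 black
9 gray
  9→6: 6 black — skip
9 black
5 gray
  5→8: 8 black — skip
5 black
12 gray
  12→4: 4 black — skip
12 black
3 gray
  3→12: 12 black — skip
  3→4: 4 black — skip
3 black
11 gray
  11→4: 4 black — skip
  11→5: 5 black — skip
  11→9: 9 black — skip
11 black
2 gray
  1 gray
    7 gray
      7→5: 5 black — skip
      7→9: 9 black — skip
      7→3: 3 black — skip
    7 black
    1→9: 9 black — skip
    1→6: 6 black — skip
  1 black
  2→12: 12 black — skip
  2→11: 11 black — skip
2 black
10 gray
  10→5: 5 black — skip
  10→2: 2 black — skip
  10→12: 12 black — skip
10 black
Every edge goes to a white or black vertex — no back edge, so the graph is acyclic.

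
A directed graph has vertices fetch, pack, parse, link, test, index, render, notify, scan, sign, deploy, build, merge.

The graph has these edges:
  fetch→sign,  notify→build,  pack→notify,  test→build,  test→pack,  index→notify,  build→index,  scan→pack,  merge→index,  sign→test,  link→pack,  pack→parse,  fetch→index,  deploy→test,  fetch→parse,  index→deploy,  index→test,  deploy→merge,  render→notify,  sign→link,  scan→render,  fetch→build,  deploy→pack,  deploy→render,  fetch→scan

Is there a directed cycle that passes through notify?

notify is on a cycle iff notify can reach itself via ≥1 edge.
notify → build → index → notify — yes.

Yes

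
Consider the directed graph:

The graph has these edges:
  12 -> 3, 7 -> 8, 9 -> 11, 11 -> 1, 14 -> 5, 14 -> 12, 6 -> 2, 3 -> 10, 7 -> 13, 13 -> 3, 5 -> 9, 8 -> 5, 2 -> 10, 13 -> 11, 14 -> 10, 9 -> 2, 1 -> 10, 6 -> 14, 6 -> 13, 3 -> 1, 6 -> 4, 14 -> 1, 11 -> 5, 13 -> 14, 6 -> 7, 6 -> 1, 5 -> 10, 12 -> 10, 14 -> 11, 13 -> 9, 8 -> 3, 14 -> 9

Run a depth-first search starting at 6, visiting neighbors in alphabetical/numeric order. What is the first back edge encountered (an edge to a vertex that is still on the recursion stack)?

11→5

DFS from 6 (visiting neighbors in alphabetical/numeric order); mark gray on enter, black on exit:
6 gray
  1 gray
    10 gray
    10 black
  1 black
  2 gray
    2→10: 10 black — skip
  2 black
  4 gray
  4 black
  7 gray
    8 gray
      3 gray
        3→1: 1 black — skip
        3→10: 10 black — skip
      3 black
      5 gray
        9 gray
          9→2: 2 black — skip
          11 gray
            11→1: 1 black — skip
            11→5: 5 is gray → back edge
First back edge: 11 → 5.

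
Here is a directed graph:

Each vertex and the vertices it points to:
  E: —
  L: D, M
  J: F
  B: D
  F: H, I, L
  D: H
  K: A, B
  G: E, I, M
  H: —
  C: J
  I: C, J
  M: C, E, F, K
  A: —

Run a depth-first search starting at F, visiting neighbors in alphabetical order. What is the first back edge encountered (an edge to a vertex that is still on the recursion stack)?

J→F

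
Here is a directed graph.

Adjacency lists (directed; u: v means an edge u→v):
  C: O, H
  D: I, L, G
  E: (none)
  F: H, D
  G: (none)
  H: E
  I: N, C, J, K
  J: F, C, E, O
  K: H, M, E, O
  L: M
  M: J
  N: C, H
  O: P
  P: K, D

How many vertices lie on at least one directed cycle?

11

A vertex is on a directed cycle iff it belongs to a strongly connected component of size ≥ 2 (or has a self-loop).
The vertices on cycles are {C, D, F, I, J, K, L, M, N, O, P} — 11 in total.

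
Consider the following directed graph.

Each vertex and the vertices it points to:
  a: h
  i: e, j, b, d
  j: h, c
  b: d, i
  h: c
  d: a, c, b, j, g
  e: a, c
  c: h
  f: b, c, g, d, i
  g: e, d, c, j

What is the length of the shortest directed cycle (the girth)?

For each vertex v, BFS finds the shortest path from v back to v.
The shortest such closed walk is i → b → i, length 2.

2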